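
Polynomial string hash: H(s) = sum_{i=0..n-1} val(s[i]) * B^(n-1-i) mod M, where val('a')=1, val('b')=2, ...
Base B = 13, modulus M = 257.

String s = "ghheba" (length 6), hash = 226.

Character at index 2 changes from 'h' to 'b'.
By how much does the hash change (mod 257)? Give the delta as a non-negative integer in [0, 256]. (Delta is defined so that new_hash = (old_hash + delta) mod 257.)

Answer: 182

Derivation:
Delta formula: (val(new) - val(old)) * B^(n-1-k) mod M
  val('b') - val('h') = 2 - 8 = -6
  B^(n-1-k) = 13^3 mod 257 = 141
  Delta = -6 * 141 mod 257 = 182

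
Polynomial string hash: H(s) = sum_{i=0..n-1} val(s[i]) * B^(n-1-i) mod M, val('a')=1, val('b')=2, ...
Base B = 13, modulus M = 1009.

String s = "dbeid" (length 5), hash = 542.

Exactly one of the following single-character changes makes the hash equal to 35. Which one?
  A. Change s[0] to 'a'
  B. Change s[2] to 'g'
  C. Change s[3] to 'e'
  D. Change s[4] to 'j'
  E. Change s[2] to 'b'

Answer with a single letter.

Option A: s[0]='d'->'a', delta=(1-4)*13^4 mod 1009 = 82, hash=542+82 mod 1009 = 624
Option B: s[2]='e'->'g', delta=(7-5)*13^2 mod 1009 = 338, hash=542+338 mod 1009 = 880
Option C: s[3]='i'->'e', delta=(5-9)*13^1 mod 1009 = 957, hash=542+957 mod 1009 = 490
Option D: s[4]='d'->'j', delta=(10-4)*13^0 mod 1009 = 6, hash=542+6 mod 1009 = 548
Option E: s[2]='e'->'b', delta=(2-5)*13^2 mod 1009 = 502, hash=542+502 mod 1009 = 35 <-- target

Answer: E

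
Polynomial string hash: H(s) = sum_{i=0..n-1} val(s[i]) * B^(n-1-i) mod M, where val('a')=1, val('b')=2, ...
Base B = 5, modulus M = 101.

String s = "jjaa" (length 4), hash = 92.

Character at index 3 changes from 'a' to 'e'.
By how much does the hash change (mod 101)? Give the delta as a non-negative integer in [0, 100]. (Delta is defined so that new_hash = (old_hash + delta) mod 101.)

Answer: 4

Derivation:
Delta formula: (val(new) - val(old)) * B^(n-1-k) mod M
  val('e') - val('a') = 5 - 1 = 4
  B^(n-1-k) = 5^0 mod 101 = 1
  Delta = 4 * 1 mod 101 = 4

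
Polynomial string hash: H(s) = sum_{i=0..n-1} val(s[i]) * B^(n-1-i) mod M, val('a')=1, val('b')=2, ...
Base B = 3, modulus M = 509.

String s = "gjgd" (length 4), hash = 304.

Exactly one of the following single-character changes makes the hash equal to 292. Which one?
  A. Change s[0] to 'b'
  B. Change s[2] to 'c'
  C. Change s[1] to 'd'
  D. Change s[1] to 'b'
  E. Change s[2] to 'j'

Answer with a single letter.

Answer: B

Derivation:
Option A: s[0]='g'->'b', delta=(2-7)*3^3 mod 509 = 374, hash=304+374 mod 509 = 169
Option B: s[2]='g'->'c', delta=(3-7)*3^1 mod 509 = 497, hash=304+497 mod 509 = 292 <-- target
Option C: s[1]='j'->'d', delta=(4-10)*3^2 mod 509 = 455, hash=304+455 mod 509 = 250
Option D: s[1]='j'->'b', delta=(2-10)*3^2 mod 509 = 437, hash=304+437 mod 509 = 232
Option E: s[2]='g'->'j', delta=(10-7)*3^1 mod 509 = 9, hash=304+9 mod 509 = 313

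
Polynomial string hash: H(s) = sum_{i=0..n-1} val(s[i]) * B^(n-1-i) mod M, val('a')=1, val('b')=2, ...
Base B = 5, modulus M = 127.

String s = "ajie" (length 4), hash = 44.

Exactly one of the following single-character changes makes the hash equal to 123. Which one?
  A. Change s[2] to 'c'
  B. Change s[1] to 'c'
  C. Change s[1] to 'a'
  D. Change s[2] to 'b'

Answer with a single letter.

Answer: B

Derivation:
Option A: s[2]='i'->'c', delta=(3-9)*5^1 mod 127 = 97, hash=44+97 mod 127 = 14
Option B: s[1]='j'->'c', delta=(3-10)*5^2 mod 127 = 79, hash=44+79 mod 127 = 123 <-- target
Option C: s[1]='j'->'a', delta=(1-10)*5^2 mod 127 = 29, hash=44+29 mod 127 = 73
Option D: s[2]='i'->'b', delta=(2-9)*5^1 mod 127 = 92, hash=44+92 mod 127 = 9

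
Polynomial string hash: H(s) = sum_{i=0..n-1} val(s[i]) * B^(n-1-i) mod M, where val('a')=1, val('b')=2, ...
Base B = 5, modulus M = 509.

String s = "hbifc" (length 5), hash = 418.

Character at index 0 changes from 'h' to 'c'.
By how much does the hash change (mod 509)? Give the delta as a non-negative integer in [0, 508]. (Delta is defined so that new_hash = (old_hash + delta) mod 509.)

Delta formula: (val(new) - val(old)) * B^(n-1-k) mod M
  val('c') - val('h') = 3 - 8 = -5
  B^(n-1-k) = 5^4 mod 509 = 116
  Delta = -5 * 116 mod 509 = 438

Answer: 438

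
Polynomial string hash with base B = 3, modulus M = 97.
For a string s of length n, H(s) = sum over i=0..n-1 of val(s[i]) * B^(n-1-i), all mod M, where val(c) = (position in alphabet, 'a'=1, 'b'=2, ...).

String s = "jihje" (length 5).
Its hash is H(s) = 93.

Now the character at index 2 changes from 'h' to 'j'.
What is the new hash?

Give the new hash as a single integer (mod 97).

val('h') = 8, val('j') = 10
Position k = 2, exponent = n-1-k = 2
B^2 mod M = 3^2 mod 97 = 9
Delta = (10 - 8) * 9 mod 97 = 18
New hash = (93 + 18) mod 97 = 14

Answer: 14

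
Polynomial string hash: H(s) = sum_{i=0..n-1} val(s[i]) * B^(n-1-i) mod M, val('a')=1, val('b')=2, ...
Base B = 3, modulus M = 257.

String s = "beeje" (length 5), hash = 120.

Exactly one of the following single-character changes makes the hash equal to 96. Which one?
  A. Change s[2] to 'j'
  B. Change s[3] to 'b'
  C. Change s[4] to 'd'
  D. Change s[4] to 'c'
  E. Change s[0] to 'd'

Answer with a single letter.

Answer: B

Derivation:
Option A: s[2]='e'->'j', delta=(10-5)*3^2 mod 257 = 45, hash=120+45 mod 257 = 165
Option B: s[3]='j'->'b', delta=(2-10)*3^1 mod 257 = 233, hash=120+233 mod 257 = 96 <-- target
Option C: s[4]='e'->'d', delta=(4-5)*3^0 mod 257 = 256, hash=120+256 mod 257 = 119
Option D: s[4]='e'->'c', delta=(3-5)*3^0 mod 257 = 255, hash=120+255 mod 257 = 118
Option E: s[0]='b'->'d', delta=(4-2)*3^4 mod 257 = 162, hash=120+162 mod 257 = 25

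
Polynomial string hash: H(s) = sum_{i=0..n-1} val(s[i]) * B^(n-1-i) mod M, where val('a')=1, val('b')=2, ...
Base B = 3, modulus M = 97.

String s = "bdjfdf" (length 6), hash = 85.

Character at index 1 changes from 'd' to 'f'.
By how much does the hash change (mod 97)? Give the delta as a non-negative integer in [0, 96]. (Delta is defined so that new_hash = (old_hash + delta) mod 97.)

Answer: 65

Derivation:
Delta formula: (val(new) - val(old)) * B^(n-1-k) mod M
  val('f') - val('d') = 6 - 4 = 2
  B^(n-1-k) = 3^4 mod 97 = 81
  Delta = 2 * 81 mod 97 = 65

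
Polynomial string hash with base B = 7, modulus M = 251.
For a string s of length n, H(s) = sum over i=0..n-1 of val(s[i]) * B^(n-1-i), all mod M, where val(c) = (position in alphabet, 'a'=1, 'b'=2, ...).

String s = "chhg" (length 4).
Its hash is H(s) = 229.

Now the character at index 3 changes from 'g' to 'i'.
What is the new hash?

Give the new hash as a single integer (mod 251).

val('g') = 7, val('i') = 9
Position k = 3, exponent = n-1-k = 0
B^0 mod M = 7^0 mod 251 = 1
Delta = (9 - 7) * 1 mod 251 = 2
New hash = (229 + 2) mod 251 = 231

Answer: 231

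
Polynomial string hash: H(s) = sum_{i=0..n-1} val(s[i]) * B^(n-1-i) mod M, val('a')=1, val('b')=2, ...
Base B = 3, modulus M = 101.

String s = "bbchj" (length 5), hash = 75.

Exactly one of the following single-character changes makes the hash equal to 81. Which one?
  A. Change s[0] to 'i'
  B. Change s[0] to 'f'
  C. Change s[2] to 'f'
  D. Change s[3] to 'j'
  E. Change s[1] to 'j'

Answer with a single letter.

Option A: s[0]='b'->'i', delta=(9-2)*3^4 mod 101 = 62, hash=75+62 mod 101 = 36
Option B: s[0]='b'->'f', delta=(6-2)*3^4 mod 101 = 21, hash=75+21 mod 101 = 96
Option C: s[2]='c'->'f', delta=(6-3)*3^2 mod 101 = 27, hash=75+27 mod 101 = 1
Option D: s[3]='h'->'j', delta=(10-8)*3^1 mod 101 = 6, hash=75+6 mod 101 = 81 <-- target
Option E: s[1]='b'->'j', delta=(10-2)*3^3 mod 101 = 14, hash=75+14 mod 101 = 89

Answer: D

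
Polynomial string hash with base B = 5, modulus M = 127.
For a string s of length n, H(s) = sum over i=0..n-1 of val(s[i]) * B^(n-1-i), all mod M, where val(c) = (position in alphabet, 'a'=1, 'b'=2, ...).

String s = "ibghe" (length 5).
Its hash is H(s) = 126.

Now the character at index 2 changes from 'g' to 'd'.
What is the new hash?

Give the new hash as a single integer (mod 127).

val('g') = 7, val('d') = 4
Position k = 2, exponent = n-1-k = 2
B^2 mod M = 5^2 mod 127 = 25
Delta = (4 - 7) * 25 mod 127 = 52
New hash = (126 + 52) mod 127 = 51

Answer: 51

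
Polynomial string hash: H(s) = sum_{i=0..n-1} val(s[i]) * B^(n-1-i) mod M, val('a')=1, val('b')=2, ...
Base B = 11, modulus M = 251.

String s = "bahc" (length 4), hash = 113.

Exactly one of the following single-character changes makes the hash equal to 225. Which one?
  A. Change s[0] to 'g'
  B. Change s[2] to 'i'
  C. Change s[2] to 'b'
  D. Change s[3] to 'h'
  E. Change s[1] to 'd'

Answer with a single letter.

Answer: E

Derivation:
Option A: s[0]='b'->'g', delta=(7-2)*11^3 mod 251 = 129, hash=113+129 mod 251 = 242
Option B: s[2]='h'->'i', delta=(9-8)*11^1 mod 251 = 11, hash=113+11 mod 251 = 124
Option C: s[2]='h'->'b', delta=(2-8)*11^1 mod 251 = 185, hash=113+185 mod 251 = 47
Option D: s[3]='c'->'h', delta=(8-3)*11^0 mod 251 = 5, hash=113+5 mod 251 = 118
Option E: s[1]='a'->'d', delta=(4-1)*11^2 mod 251 = 112, hash=113+112 mod 251 = 225 <-- target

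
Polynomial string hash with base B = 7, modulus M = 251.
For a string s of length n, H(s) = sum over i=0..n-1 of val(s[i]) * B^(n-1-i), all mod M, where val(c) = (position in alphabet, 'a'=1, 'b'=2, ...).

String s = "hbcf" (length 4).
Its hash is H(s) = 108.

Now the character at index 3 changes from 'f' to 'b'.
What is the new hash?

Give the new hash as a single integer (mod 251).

Answer: 104

Derivation:
val('f') = 6, val('b') = 2
Position k = 3, exponent = n-1-k = 0
B^0 mod M = 7^0 mod 251 = 1
Delta = (2 - 6) * 1 mod 251 = 247
New hash = (108 + 247) mod 251 = 104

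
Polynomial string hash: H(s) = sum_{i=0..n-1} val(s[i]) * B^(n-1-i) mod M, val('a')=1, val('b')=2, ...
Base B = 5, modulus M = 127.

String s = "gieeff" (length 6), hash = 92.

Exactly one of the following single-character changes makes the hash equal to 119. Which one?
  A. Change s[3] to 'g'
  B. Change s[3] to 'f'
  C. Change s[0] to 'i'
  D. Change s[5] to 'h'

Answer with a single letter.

Option A: s[3]='e'->'g', delta=(7-5)*5^2 mod 127 = 50, hash=92+50 mod 127 = 15
Option B: s[3]='e'->'f', delta=(6-5)*5^2 mod 127 = 25, hash=92+25 mod 127 = 117
Option C: s[0]='g'->'i', delta=(9-7)*5^5 mod 127 = 27, hash=92+27 mod 127 = 119 <-- target
Option D: s[5]='f'->'h', delta=(8-6)*5^0 mod 127 = 2, hash=92+2 mod 127 = 94

Answer: C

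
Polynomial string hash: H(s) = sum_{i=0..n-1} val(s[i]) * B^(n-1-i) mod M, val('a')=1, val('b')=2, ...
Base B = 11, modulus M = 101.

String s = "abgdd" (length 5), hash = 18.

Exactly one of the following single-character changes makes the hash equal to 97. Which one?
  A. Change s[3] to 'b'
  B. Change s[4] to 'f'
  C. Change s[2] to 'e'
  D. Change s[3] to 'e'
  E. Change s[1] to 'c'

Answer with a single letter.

Option A: s[3]='d'->'b', delta=(2-4)*11^1 mod 101 = 79, hash=18+79 mod 101 = 97 <-- target
Option B: s[4]='d'->'f', delta=(6-4)*11^0 mod 101 = 2, hash=18+2 mod 101 = 20
Option C: s[2]='g'->'e', delta=(5-7)*11^2 mod 101 = 61, hash=18+61 mod 101 = 79
Option D: s[3]='d'->'e', delta=(5-4)*11^1 mod 101 = 11, hash=18+11 mod 101 = 29
Option E: s[1]='b'->'c', delta=(3-2)*11^3 mod 101 = 18, hash=18+18 mod 101 = 36

Answer: A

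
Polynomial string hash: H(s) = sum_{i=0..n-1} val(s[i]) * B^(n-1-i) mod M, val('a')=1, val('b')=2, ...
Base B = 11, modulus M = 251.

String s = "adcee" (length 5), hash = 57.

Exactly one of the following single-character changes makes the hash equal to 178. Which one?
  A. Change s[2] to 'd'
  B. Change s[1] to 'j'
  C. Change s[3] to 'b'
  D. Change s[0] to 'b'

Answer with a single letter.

Option A: s[2]='c'->'d', delta=(4-3)*11^2 mod 251 = 121, hash=57+121 mod 251 = 178 <-- target
Option B: s[1]='d'->'j', delta=(10-4)*11^3 mod 251 = 205, hash=57+205 mod 251 = 11
Option C: s[3]='e'->'b', delta=(2-5)*11^1 mod 251 = 218, hash=57+218 mod 251 = 24
Option D: s[0]='a'->'b', delta=(2-1)*11^4 mod 251 = 83, hash=57+83 mod 251 = 140

Answer: A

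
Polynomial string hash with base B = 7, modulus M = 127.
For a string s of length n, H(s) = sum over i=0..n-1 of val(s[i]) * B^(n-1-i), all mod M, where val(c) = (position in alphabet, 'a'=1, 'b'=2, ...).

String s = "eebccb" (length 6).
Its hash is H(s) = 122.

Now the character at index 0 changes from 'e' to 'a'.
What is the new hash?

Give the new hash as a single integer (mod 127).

val('e') = 5, val('a') = 1
Position k = 0, exponent = n-1-k = 5
B^5 mod M = 7^5 mod 127 = 43
Delta = (1 - 5) * 43 mod 127 = 82
New hash = (122 + 82) mod 127 = 77

Answer: 77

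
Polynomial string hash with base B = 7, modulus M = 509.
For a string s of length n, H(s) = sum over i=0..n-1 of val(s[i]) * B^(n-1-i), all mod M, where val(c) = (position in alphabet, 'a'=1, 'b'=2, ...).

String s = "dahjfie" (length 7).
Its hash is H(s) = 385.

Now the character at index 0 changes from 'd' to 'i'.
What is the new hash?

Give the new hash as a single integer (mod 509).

Answer: 226

Derivation:
val('d') = 4, val('i') = 9
Position k = 0, exponent = n-1-k = 6
B^6 mod M = 7^6 mod 509 = 70
Delta = (9 - 4) * 70 mod 509 = 350
New hash = (385 + 350) mod 509 = 226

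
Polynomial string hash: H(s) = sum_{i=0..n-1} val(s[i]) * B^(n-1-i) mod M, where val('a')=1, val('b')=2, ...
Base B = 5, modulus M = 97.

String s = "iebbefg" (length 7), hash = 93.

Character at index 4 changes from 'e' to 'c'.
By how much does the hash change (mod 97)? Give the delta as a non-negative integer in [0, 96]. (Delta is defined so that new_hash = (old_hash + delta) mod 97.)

Delta formula: (val(new) - val(old)) * B^(n-1-k) mod M
  val('c') - val('e') = 3 - 5 = -2
  B^(n-1-k) = 5^2 mod 97 = 25
  Delta = -2 * 25 mod 97 = 47

Answer: 47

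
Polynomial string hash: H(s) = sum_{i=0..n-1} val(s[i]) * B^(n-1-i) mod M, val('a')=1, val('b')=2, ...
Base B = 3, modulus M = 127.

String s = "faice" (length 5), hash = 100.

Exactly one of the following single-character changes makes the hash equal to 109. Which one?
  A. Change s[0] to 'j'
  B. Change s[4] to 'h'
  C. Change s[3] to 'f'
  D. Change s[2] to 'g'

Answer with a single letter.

Option A: s[0]='f'->'j', delta=(10-6)*3^4 mod 127 = 70, hash=100+70 mod 127 = 43
Option B: s[4]='e'->'h', delta=(8-5)*3^0 mod 127 = 3, hash=100+3 mod 127 = 103
Option C: s[3]='c'->'f', delta=(6-3)*3^1 mod 127 = 9, hash=100+9 mod 127 = 109 <-- target
Option D: s[2]='i'->'g', delta=(7-9)*3^2 mod 127 = 109, hash=100+109 mod 127 = 82

Answer: C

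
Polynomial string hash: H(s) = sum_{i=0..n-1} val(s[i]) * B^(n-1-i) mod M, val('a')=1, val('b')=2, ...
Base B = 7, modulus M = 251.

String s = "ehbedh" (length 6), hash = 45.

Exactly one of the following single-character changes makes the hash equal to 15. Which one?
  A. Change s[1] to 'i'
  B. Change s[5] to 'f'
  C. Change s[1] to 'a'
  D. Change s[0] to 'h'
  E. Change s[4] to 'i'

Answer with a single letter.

Option A: s[1]='h'->'i', delta=(9-8)*7^4 mod 251 = 142, hash=45+142 mod 251 = 187
Option B: s[5]='h'->'f', delta=(6-8)*7^0 mod 251 = 249, hash=45+249 mod 251 = 43
Option C: s[1]='h'->'a', delta=(1-8)*7^4 mod 251 = 10, hash=45+10 mod 251 = 55
Option D: s[0]='e'->'h', delta=(8-5)*7^5 mod 251 = 221, hash=45+221 mod 251 = 15 <-- target
Option E: s[4]='d'->'i', delta=(9-4)*7^1 mod 251 = 35, hash=45+35 mod 251 = 80

Answer: D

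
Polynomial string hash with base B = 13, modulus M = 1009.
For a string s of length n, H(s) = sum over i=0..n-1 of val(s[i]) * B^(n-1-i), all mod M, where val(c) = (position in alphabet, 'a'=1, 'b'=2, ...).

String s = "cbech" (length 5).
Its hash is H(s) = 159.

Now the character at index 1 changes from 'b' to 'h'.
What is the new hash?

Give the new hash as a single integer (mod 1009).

val('b') = 2, val('h') = 8
Position k = 1, exponent = n-1-k = 3
B^3 mod M = 13^3 mod 1009 = 179
Delta = (8 - 2) * 179 mod 1009 = 65
New hash = (159 + 65) mod 1009 = 224

Answer: 224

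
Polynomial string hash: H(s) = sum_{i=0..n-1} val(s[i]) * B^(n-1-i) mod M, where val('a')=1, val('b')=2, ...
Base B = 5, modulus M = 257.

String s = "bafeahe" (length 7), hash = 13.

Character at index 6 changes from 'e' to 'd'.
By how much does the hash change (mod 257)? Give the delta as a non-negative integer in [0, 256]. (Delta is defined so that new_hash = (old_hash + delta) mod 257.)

Answer: 256

Derivation:
Delta formula: (val(new) - val(old)) * B^(n-1-k) mod M
  val('d') - val('e') = 4 - 5 = -1
  B^(n-1-k) = 5^0 mod 257 = 1
  Delta = -1 * 1 mod 257 = 256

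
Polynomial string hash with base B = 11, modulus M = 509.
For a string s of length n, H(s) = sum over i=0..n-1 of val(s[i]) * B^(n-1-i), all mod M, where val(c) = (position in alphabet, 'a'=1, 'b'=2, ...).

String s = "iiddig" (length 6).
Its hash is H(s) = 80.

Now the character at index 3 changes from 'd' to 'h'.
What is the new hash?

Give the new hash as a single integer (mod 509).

Answer: 55

Derivation:
val('d') = 4, val('h') = 8
Position k = 3, exponent = n-1-k = 2
B^2 mod M = 11^2 mod 509 = 121
Delta = (8 - 4) * 121 mod 509 = 484
New hash = (80 + 484) mod 509 = 55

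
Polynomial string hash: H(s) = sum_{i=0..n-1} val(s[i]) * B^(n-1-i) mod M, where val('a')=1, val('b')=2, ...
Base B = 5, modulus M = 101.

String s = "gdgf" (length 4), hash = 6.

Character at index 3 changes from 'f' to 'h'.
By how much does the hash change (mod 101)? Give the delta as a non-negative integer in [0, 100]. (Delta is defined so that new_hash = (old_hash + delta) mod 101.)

Delta formula: (val(new) - val(old)) * B^(n-1-k) mod M
  val('h') - val('f') = 8 - 6 = 2
  B^(n-1-k) = 5^0 mod 101 = 1
  Delta = 2 * 1 mod 101 = 2

Answer: 2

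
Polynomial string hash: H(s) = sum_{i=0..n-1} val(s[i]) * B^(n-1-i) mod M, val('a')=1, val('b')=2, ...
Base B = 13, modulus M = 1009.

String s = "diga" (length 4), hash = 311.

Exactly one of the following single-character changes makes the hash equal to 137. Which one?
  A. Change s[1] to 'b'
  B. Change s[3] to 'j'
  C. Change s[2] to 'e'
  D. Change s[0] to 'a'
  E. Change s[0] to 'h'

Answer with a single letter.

Option A: s[1]='i'->'b', delta=(2-9)*13^2 mod 1009 = 835, hash=311+835 mod 1009 = 137 <-- target
Option B: s[3]='a'->'j', delta=(10-1)*13^0 mod 1009 = 9, hash=311+9 mod 1009 = 320
Option C: s[2]='g'->'e', delta=(5-7)*13^1 mod 1009 = 983, hash=311+983 mod 1009 = 285
Option D: s[0]='d'->'a', delta=(1-4)*13^3 mod 1009 = 472, hash=311+472 mod 1009 = 783
Option E: s[0]='d'->'h', delta=(8-4)*13^3 mod 1009 = 716, hash=311+716 mod 1009 = 18

Answer: A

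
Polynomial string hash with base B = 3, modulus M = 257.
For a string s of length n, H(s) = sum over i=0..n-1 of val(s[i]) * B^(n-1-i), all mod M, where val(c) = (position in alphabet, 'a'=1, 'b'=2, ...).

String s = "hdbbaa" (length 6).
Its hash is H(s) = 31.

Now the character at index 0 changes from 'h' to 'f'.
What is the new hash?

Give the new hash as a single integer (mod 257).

Answer: 59

Derivation:
val('h') = 8, val('f') = 6
Position k = 0, exponent = n-1-k = 5
B^5 mod M = 3^5 mod 257 = 243
Delta = (6 - 8) * 243 mod 257 = 28
New hash = (31 + 28) mod 257 = 59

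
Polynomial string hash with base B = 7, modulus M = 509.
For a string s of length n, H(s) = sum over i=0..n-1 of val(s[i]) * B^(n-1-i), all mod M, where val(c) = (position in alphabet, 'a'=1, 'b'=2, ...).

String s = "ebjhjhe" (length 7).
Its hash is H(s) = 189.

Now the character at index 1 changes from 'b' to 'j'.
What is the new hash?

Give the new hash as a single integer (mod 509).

Answer: 269

Derivation:
val('b') = 2, val('j') = 10
Position k = 1, exponent = n-1-k = 5
B^5 mod M = 7^5 mod 509 = 10
Delta = (10 - 2) * 10 mod 509 = 80
New hash = (189 + 80) mod 509 = 269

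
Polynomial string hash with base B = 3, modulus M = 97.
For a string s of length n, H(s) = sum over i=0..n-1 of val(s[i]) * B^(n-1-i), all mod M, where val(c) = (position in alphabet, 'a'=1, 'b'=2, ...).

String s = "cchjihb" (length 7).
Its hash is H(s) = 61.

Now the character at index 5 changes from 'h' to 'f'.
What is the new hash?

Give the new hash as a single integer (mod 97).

Answer: 55

Derivation:
val('h') = 8, val('f') = 6
Position k = 5, exponent = n-1-k = 1
B^1 mod M = 3^1 mod 97 = 3
Delta = (6 - 8) * 3 mod 97 = 91
New hash = (61 + 91) mod 97 = 55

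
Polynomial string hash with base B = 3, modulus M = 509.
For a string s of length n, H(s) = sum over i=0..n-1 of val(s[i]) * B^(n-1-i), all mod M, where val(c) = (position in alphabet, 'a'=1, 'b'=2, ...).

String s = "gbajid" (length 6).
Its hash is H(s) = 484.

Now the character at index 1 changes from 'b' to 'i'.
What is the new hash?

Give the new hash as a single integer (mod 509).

Answer: 33

Derivation:
val('b') = 2, val('i') = 9
Position k = 1, exponent = n-1-k = 4
B^4 mod M = 3^4 mod 509 = 81
Delta = (9 - 2) * 81 mod 509 = 58
New hash = (484 + 58) mod 509 = 33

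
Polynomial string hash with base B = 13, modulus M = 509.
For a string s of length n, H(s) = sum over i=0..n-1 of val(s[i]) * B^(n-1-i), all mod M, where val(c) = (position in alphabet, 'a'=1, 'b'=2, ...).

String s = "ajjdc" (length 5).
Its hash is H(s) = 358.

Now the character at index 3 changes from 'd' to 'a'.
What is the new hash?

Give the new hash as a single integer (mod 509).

Answer: 319

Derivation:
val('d') = 4, val('a') = 1
Position k = 3, exponent = n-1-k = 1
B^1 mod M = 13^1 mod 509 = 13
Delta = (1 - 4) * 13 mod 509 = 470
New hash = (358 + 470) mod 509 = 319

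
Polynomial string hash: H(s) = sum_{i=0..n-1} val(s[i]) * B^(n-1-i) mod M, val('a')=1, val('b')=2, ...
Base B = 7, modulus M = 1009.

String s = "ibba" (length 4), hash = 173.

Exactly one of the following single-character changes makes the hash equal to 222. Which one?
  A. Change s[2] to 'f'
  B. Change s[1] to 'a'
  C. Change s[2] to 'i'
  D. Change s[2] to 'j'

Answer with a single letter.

Option A: s[2]='b'->'f', delta=(6-2)*7^1 mod 1009 = 28, hash=173+28 mod 1009 = 201
Option B: s[1]='b'->'a', delta=(1-2)*7^2 mod 1009 = 960, hash=173+960 mod 1009 = 124
Option C: s[2]='b'->'i', delta=(9-2)*7^1 mod 1009 = 49, hash=173+49 mod 1009 = 222 <-- target
Option D: s[2]='b'->'j', delta=(10-2)*7^1 mod 1009 = 56, hash=173+56 mod 1009 = 229

Answer: C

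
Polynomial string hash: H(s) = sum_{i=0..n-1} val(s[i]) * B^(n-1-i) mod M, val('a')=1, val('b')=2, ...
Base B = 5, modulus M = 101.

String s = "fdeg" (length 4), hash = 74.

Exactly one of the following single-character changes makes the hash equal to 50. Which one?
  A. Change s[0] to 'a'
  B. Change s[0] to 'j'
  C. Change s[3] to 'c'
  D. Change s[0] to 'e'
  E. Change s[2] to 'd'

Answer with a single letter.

Answer: D

Derivation:
Option A: s[0]='f'->'a', delta=(1-6)*5^3 mod 101 = 82, hash=74+82 mod 101 = 55
Option B: s[0]='f'->'j', delta=(10-6)*5^3 mod 101 = 96, hash=74+96 mod 101 = 69
Option C: s[3]='g'->'c', delta=(3-7)*5^0 mod 101 = 97, hash=74+97 mod 101 = 70
Option D: s[0]='f'->'e', delta=(5-6)*5^3 mod 101 = 77, hash=74+77 mod 101 = 50 <-- target
Option E: s[2]='e'->'d', delta=(4-5)*5^1 mod 101 = 96, hash=74+96 mod 101 = 69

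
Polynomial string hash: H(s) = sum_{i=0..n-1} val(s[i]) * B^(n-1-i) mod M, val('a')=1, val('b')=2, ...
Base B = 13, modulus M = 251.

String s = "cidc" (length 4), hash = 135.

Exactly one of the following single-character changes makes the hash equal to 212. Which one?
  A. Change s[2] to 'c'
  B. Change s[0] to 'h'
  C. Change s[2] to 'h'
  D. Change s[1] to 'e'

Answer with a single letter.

Option A: s[2]='d'->'c', delta=(3-4)*13^1 mod 251 = 238, hash=135+238 mod 251 = 122
Option B: s[0]='c'->'h', delta=(8-3)*13^3 mod 251 = 192, hash=135+192 mod 251 = 76
Option C: s[2]='d'->'h', delta=(8-4)*13^1 mod 251 = 52, hash=135+52 mod 251 = 187
Option D: s[1]='i'->'e', delta=(5-9)*13^2 mod 251 = 77, hash=135+77 mod 251 = 212 <-- target

Answer: D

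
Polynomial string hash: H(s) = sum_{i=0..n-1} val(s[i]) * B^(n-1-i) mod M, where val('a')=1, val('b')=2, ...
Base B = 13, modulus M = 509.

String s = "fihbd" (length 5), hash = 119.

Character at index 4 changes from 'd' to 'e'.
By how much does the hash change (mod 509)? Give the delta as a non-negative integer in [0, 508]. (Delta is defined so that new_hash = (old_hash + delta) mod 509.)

Answer: 1

Derivation:
Delta formula: (val(new) - val(old)) * B^(n-1-k) mod M
  val('e') - val('d') = 5 - 4 = 1
  B^(n-1-k) = 13^0 mod 509 = 1
  Delta = 1 * 1 mod 509 = 1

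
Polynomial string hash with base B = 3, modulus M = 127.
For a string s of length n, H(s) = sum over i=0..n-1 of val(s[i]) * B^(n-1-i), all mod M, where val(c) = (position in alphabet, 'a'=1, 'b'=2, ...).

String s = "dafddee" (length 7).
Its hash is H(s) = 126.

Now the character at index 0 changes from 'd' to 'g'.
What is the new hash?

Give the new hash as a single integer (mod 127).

Answer: 27

Derivation:
val('d') = 4, val('g') = 7
Position k = 0, exponent = n-1-k = 6
B^6 mod M = 3^6 mod 127 = 94
Delta = (7 - 4) * 94 mod 127 = 28
New hash = (126 + 28) mod 127 = 27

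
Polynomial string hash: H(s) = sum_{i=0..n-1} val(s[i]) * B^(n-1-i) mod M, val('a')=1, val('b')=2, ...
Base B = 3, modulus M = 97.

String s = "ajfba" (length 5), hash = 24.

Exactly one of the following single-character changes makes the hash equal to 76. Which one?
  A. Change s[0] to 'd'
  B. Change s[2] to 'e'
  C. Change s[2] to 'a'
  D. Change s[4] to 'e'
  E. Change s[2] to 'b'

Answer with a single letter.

Answer: C

Derivation:
Option A: s[0]='a'->'d', delta=(4-1)*3^4 mod 97 = 49, hash=24+49 mod 97 = 73
Option B: s[2]='f'->'e', delta=(5-6)*3^2 mod 97 = 88, hash=24+88 mod 97 = 15
Option C: s[2]='f'->'a', delta=(1-6)*3^2 mod 97 = 52, hash=24+52 mod 97 = 76 <-- target
Option D: s[4]='a'->'e', delta=(5-1)*3^0 mod 97 = 4, hash=24+4 mod 97 = 28
Option E: s[2]='f'->'b', delta=(2-6)*3^2 mod 97 = 61, hash=24+61 mod 97 = 85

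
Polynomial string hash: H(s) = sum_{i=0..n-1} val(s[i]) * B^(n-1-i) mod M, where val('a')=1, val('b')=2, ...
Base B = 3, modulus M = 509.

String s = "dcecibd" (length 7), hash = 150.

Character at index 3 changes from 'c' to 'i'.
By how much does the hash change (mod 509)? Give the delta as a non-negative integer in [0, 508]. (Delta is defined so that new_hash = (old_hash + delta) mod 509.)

Delta formula: (val(new) - val(old)) * B^(n-1-k) mod M
  val('i') - val('c') = 9 - 3 = 6
  B^(n-1-k) = 3^3 mod 509 = 27
  Delta = 6 * 27 mod 509 = 162

Answer: 162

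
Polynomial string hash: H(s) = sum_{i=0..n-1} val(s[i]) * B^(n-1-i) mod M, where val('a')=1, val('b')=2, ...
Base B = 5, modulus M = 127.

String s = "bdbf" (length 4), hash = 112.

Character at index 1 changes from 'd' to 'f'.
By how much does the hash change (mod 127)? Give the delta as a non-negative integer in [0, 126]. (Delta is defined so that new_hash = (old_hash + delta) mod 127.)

Answer: 50

Derivation:
Delta formula: (val(new) - val(old)) * B^(n-1-k) mod M
  val('f') - val('d') = 6 - 4 = 2
  B^(n-1-k) = 5^2 mod 127 = 25
  Delta = 2 * 25 mod 127 = 50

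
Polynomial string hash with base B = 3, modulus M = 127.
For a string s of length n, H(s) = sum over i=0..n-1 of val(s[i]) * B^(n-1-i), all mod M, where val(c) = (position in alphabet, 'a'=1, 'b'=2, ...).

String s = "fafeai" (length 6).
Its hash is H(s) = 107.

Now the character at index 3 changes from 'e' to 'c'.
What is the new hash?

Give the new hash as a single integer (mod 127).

val('e') = 5, val('c') = 3
Position k = 3, exponent = n-1-k = 2
B^2 mod M = 3^2 mod 127 = 9
Delta = (3 - 5) * 9 mod 127 = 109
New hash = (107 + 109) mod 127 = 89

Answer: 89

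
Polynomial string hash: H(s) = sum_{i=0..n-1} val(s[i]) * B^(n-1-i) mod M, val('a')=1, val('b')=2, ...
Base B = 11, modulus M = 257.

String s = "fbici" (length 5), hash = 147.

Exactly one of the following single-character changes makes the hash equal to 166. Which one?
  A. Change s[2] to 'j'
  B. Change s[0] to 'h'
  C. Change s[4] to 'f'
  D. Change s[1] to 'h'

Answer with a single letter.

Answer: D

Derivation:
Option A: s[2]='i'->'j', delta=(10-9)*11^2 mod 257 = 121, hash=147+121 mod 257 = 11
Option B: s[0]='f'->'h', delta=(8-6)*11^4 mod 257 = 241, hash=147+241 mod 257 = 131
Option C: s[4]='i'->'f', delta=(6-9)*11^0 mod 257 = 254, hash=147+254 mod 257 = 144
Option D: s[1]='b'->'h', delta=(8-2)*11^3 mod 257 = 19, hash=147+19 mod 257 = 166 <-- target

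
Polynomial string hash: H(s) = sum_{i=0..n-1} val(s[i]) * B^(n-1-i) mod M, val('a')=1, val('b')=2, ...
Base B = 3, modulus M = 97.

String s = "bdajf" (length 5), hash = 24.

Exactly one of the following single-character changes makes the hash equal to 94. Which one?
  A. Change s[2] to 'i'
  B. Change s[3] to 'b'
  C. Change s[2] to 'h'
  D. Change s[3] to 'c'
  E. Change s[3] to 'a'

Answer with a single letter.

Answer: E

Derivation:
Option A: s[2]='a'->'i', delta=(9-1)*3^2 mod 97 = 72, hash=24+72 mod 97 = 96
Option B: s[3]='j'->'b', delta=(2-10)*3^1 mod 97 = 73, hash=24+73 mod 97 = 0
Option C: s[2]='a'->'h', delta=(8-1)*3^2 mod 97 = 63, hash=24+63 mod 97 = 87
Option D: s[3]='j'->'c', delta=(3-10)*3^1 mod 97 = 76, hash=24+76 mod 97 = 3
Option E: s[3]='j'->'a', delta=(1-10)*3^1 mod 97 = 70, hash=24+70 mod 97 = 94 <-- target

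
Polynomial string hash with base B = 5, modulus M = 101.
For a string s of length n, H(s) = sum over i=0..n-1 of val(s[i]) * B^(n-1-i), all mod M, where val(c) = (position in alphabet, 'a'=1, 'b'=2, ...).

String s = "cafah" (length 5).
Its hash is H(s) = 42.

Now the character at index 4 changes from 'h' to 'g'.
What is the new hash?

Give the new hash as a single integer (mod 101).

Answer: 41

Derivation:
val('h') = 8, val('g') = 7
Position k = 4, exponent = n-1-k = 0
B^0 mod M = 5^0 mod 101 = 1
Delta = (7 - 8) * 1 mod 101 = 100
New hash = (42 + 100) mod 101 = 41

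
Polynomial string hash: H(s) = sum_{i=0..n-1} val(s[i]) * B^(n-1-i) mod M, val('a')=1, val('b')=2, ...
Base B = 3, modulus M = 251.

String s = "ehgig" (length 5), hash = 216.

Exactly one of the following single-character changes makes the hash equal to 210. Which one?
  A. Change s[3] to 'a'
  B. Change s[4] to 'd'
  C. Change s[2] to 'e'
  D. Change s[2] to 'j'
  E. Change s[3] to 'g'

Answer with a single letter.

Answer: E

Derivation:
Option A: s[3]='i'->'a', delta=(1-9)*3^1 mod 251 = 227, hash=216+227 mod 251 = 192
Option B: s[4]='g'->'d', delta=(4-7)*3^0 mod 251 = 248, hash=216+248 mod 251 = 213
Option C: s[2]='g'->'e', delta=(5-7)*3^2 mod 251 = 233, hash=216+233 mod 251 = 198
Option D: s[2]='g'->'j', delta=(10-7)*3^2 mod 251 = 27, hash=216+27 mod 251 = 243
Option E: s[3]='i'->'g', delta=(7-9)*3^1 mod 251 = 245, hash=216+245 mod 251 = 210 <-- target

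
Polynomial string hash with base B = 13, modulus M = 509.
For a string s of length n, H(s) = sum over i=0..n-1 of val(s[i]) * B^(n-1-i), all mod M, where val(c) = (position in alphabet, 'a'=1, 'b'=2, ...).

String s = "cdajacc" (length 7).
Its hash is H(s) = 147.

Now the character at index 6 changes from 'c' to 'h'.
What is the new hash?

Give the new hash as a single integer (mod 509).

Answer: 152

Derivation:
val('c') = 3, val('h') = 8
Position k = 6, exponent = n-1-k = 0
B^0 mod M = 13^0 mod 509 = 1
Delta = (8 - 3) * 1 mod 509 = 5
New hash = (147 + 5) mod 509 = 152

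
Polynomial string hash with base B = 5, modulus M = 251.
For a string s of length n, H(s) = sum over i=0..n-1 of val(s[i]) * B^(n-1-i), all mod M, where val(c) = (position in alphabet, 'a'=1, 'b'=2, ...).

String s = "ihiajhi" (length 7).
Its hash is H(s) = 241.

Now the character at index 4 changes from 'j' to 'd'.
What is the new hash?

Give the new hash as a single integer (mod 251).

Answer: 91

Derivation:
val('j') = 10, val('d') = 4
Position k = 4, exponent = n-1-k = 2
B^2 mod M = 5^2 mod 251 = 25
Delta = (4 - 10) * 25 mod 251 = 101
New hash = (241 + 101) mod 251 = 91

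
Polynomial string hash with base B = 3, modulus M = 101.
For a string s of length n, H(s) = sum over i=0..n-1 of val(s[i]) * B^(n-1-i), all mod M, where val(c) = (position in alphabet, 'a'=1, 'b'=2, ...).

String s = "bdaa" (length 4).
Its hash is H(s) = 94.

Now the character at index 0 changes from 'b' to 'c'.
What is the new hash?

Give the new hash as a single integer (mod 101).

Answer: 20

Derivation:
val('b') = 2, val('c') = 3
Position k = 0, exponent = n-1-k = 3
B^3 mod M = 3^3 mod 101 = 27
Delta = (3 - 2) * 27 mod 101 = 27
New hash = (94 + 27) mod 101 = 20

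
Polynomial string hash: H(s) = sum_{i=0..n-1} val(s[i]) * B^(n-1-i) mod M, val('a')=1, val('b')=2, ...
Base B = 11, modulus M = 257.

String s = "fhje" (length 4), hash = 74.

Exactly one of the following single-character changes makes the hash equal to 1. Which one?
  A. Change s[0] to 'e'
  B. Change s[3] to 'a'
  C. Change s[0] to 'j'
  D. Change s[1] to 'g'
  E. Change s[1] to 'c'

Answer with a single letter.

Answer: C

Derivation:
Option A: s[0]='f'->'e', delta=(5-6)*11^3 mod 257 = 211, hash=74+211 mod 257 = 28
Option B: s[3]='e'->'a', delta=(1-5)*11^0 mod 257 = 253, hash=74+253 mod 257 = 70
Option C: s[0]='f'->'j', delta=(10-6)*11^3 mod 257 = 184, hash=74+184 mod 257 = 1 <-- target
Option D: s[1]='h'->'g', delta=(7-8)*11^2 mod 257 = 136, hash=74+136 mod 257 = 210
Option E: s[1]='h'->'c', delta=(3-8)*11^2 mod 257 = 166, hash=74+166 mod 257 = 240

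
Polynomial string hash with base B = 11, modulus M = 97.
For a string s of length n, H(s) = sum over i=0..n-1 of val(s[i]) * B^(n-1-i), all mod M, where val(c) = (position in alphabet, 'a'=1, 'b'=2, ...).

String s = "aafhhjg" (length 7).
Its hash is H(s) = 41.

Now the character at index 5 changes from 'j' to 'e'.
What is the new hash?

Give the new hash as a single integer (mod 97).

Answer: 83

Derivation:
val('j') = 10, val('e') = 5
Position k = 5, exponent = n-1-k = 1
B^1 mod M = 11^1 mod 97 = 11
Delta = (5 - 10) * 11 mod 97 = 42
New hash = (41 + 42) mod 97 = 83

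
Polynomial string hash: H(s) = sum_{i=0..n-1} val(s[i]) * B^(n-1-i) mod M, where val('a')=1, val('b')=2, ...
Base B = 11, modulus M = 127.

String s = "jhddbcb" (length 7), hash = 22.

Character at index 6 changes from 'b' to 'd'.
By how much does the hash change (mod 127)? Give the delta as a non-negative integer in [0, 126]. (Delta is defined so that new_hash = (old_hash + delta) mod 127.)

Delta formula: (val(new) - val(old)) * B^(n-1-k) mod M
  val('d') - val('b') = 4 - 2 = 2
  B^(n-1-k) = 11^0 mod 127 = 1
  Delta = 2 * 1 mod 127 = 2

Answer: 2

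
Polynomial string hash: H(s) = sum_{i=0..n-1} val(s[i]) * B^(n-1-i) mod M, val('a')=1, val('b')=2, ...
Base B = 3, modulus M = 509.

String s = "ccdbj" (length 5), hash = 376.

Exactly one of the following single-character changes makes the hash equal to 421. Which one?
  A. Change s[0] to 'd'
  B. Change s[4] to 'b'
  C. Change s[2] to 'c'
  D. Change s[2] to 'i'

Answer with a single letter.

Option A: s[0]='c'->'d', delta=(4-3)*3^4 mod 509 = 81, hash=376+81 mod 509 = 457
Option B: s[4]='j'->'b', delta=(2-10)*3^0 mod 509 = 501, hash=376+501 mod 509 = 368
Option C: s[2]='d'->'c', delta=(3-4)*3^2 mod 509 = 500, hash=376+500 mod 509 = 367
Option D: s[2]='d'->'i', delta=(9-4)*3^2 mod 509 = 45, hash=376+45 mod 509 = 421 <-- target

Answer: D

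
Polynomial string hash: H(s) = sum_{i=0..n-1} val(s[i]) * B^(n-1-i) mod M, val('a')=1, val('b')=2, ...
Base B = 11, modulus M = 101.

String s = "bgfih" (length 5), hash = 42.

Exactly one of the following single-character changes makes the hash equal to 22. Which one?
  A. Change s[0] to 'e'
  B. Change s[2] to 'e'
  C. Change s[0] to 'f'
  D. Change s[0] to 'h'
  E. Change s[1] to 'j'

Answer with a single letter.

Option A: s[0]='b'->'e', delta=(5-2)*11^4 mod 101 = 89, hash=42+89 mod 101 = 30
Option B: s[2]='f'->'e', delta=(5-6)*11^2 mod 101 = 81, hash=42+81 mod 101 = 22 <-- target
Option C: s[0]='b'->'f', delta=(6-2)*11^4 mod 101 = 85, hash=42+85 mod 101 = 26
Option D: s[0]='b'->'h', delta=(8-2)*11^4 mod 101 = 77, hash=42+77 mod 101 = 18
Option E: s[1]='g'->'j', delta=(10-7)*11^3 mod 101 = 54, hash=42+54 mod 101 = 96

Answer: B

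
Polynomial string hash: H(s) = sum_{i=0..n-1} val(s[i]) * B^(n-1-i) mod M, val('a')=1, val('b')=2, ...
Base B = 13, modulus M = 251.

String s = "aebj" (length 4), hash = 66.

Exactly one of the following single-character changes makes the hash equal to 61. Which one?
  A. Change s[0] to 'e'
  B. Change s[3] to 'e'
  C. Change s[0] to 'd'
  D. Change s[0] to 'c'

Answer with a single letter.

Option A: s[0]='a'->'e', delta=(5-1)*13^3 mod 251 = 3, hash=66+3 mod 251 = 69
Option B: s[3]='j'->'e', delta=(5-10)*13^0 mod 251 = 246, hash=66+246 mod 251 = 61 <-- target
Option C: s[0]='a'->'d', delta=(4-1)*13^3 mod 251 = 65, hash=66+65 mod 251 = 131
Option D: s[0]='a'->'c', delta=(3-1)*13^3 mod 251 = 127, hash=66+127 mod 251 = 193

Answer: B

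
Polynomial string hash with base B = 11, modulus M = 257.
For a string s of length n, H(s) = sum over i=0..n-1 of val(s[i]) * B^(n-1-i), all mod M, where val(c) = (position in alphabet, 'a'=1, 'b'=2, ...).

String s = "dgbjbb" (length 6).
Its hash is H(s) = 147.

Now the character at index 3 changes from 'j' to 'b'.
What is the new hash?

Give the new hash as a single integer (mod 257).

val('j') = 10, val('b') = 2
Position k = 3, exponent = n-1-k = 2
B^2 mod M = 11^2 mod 257 = 121
Delta = (2 - 10) * 121 mod 257 = 60
New hash = (147 + 60) mod 257 = 207

Answer: 207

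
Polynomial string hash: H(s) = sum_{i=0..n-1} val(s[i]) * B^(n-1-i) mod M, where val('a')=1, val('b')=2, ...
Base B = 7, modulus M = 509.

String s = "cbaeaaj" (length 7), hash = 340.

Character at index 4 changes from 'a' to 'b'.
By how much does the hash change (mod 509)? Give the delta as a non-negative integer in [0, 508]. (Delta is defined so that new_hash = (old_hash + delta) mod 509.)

Answer: 49

Derivation:
Delta formula: (val(new) - val(old)) * B^(n-1-k) mod M
  val('b') - val('a') = 2 - 1 = 1
  B^(n-1-k) = 7^2 mod 509 = 49
  Delta = 1 * 49 mod 509 = 49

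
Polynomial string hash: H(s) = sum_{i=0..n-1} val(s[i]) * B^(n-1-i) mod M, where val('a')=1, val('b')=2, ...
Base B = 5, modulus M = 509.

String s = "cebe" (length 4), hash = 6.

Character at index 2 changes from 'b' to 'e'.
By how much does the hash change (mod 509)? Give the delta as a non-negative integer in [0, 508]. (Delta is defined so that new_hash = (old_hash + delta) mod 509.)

Delta formula: (val(new) - val(old)) * B^(n-1-k) mod M
  val('e') - val('b') = 5 - 2 = 3
  B^(n-1-k) = 5^1 mod 509 = 5
  Delta = 3 * 5 mod 509 = 15

Answer: 15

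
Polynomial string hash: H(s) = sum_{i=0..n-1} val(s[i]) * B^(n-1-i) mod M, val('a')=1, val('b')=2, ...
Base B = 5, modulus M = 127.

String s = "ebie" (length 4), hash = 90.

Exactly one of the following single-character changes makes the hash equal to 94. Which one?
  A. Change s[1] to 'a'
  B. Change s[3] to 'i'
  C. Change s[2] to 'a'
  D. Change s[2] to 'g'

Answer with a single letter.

Option A: s[1]='b'->'a', delta=(1-2)*5^2 mod 127 = 102, hash=90+102 mod 127 = 65
Option B: s[3]='e'->'i', delta=(9-5)*5^0 mod 127 = 4, hash=90+4 mod 127 = 94 <-- target
Option C: s[2]='i'->'a', delta=(1-9)*5^1 mod 127 = 87, hash=90+87 mod 127 = 50
Option D: s[2]='i'->'g', delta=(7-9)*5^1 mod 127 = 117, hash=90+117 mod 127 = 80

Answer: B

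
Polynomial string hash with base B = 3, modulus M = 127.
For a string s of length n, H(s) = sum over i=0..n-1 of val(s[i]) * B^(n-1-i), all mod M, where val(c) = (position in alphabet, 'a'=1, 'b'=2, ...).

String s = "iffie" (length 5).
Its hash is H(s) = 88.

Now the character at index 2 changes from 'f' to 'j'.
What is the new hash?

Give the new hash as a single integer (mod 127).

val('f') = 6, val('j') = 10
Position k = 2, exponent = n-1-k = 2
B^2 mod M = 3^2 mod 127 = 9
Delta = (10 - 6) * 9 mod 127 = 36
New hash = (88 + 36) mod 127 = 124

Answer: 124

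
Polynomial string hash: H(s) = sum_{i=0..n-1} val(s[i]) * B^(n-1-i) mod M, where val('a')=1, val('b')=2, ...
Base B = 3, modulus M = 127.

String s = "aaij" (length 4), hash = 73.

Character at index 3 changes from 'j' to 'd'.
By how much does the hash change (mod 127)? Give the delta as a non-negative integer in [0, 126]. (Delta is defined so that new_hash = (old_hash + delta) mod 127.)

Answer: 121

Derivation:
Delta formula: (val(new) - val(old)) * B^(n-1-k) mod M
  val('d') - val('j') = 4 - 10 = -6
  B^(n-1-k) = 3^0 mod 127 = 1
  Delta = -6 * 1 mod 127 = 121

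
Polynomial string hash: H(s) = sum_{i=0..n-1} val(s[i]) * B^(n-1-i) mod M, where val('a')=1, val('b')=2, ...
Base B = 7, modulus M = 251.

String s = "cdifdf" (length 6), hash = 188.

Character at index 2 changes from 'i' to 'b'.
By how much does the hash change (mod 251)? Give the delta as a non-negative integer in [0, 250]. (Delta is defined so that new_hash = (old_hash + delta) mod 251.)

Answer: 109

Derivation:
Delta formula: (val(new) - val(old)) * B^(n-1-k) mod M
  val('b') - val('i') = 2 - 9 = -7
  B^(n-1-k) = 7^3 mod 251 = 92
  Delta = -7 * 92 mod 251 = 109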